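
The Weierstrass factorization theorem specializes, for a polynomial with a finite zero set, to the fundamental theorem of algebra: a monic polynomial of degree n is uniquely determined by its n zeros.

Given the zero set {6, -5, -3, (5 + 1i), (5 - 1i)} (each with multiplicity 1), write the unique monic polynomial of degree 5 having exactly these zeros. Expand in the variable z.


The polynomial is p(z) = ∏_{α ∈ S} (z − α), where S = {6, -5, -3, (5 + 1i), (5 - 1i)}.
Expanding the product yields: p(z) = z^5 -8·z^4 -27·z^3 + 292·z^2 + 42·z -2340.
Note conjugate pairs combine to real quadratics: (z − (5+1i))(z − (5−1i)) = z² − 10z + 26.
The resulting polynomial has degree 5 and real coefficients as required.

p(z) = z^5 -8·z^4 -27·z^3 + 292·z^2 + 42·z -2340.


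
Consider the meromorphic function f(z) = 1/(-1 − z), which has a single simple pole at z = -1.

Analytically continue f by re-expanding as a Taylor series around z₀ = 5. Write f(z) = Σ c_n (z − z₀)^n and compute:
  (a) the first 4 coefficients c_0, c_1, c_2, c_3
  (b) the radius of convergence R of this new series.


Let w = z − z₀, so z = z₀ + w.
Then -1 − z = -1 − (z₀ + w) = (-1 − z₀) − w = -6 − w.
f(z) = 1/(-6 − w) = (1/(-6)) · 1/(1 − w/(-6)) = Σ_{n≥0} w^n / (-6)^(n+1).
So c_n = 1/(-6)^(n+1):
  c_0 = 1/(-6)^1 = -1/6.
  c_1 = 1/(-6)^2 = 1/36.
  c_2 = 1/(-6)^3 = -1/216.
  c_3 = 1/(-6)^4 = 1/1296.
The series is valid for |w/d| < 1, i.e. |z − z₀| < |d|.
Radius of convergence: R = |-1 − z₀| = |-6| = 6 (distance from z₀ to the singularity z = -1).

c_0 = -1/6, c_1 = 1/36, c_2 = -1/216, c_3 = 1/1296; R = 6.


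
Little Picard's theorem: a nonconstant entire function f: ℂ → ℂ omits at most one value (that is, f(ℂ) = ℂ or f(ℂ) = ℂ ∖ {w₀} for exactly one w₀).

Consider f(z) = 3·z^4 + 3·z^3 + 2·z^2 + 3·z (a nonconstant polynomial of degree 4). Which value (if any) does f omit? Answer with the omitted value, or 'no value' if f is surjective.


Little Picard bounds the complement of f(ℂ) to at most one point.
For every w ∈ ℂ, the equation p(z) − w = 0 is a nonconstant polynomial in z and hence has at least one root by the fundamental theorem of algebra. So p is surjective onto ℂ, omitting no value.

Omitted value: no value.


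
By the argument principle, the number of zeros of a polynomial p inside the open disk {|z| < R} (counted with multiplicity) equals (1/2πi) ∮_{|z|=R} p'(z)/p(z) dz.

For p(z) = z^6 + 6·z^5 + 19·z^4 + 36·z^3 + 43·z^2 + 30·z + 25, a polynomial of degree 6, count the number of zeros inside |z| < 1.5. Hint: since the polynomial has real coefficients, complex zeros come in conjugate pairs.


The zeros of p are: (-2 + 1i), (-2 - 1i), (0 + 1i), (0 - 1i), (-1 + 2i), (-1 - 2i).
Their magnitudes are: 2.236, 2.236, 1, 1, 2.236, 2.236.
Zeros with |z| < R = 1.5: (0 + 1i), (0 - 1i).
Count = 2.
By the argument principle, (1/2πi) ∮_{|z|=R} p'(z)/p(z) dz equals exactly this count.

Number of zeros inside |z| < 1.5: 2.


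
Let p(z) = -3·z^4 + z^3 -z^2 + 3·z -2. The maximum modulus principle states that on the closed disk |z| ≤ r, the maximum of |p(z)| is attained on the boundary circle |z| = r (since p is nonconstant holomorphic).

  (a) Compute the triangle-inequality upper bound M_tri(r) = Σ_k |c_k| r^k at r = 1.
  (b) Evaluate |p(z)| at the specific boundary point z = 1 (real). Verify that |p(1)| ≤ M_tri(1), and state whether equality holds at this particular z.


Coefficients: c_0 = -2, c_1 = 3, c_2 = -1, c_3 = 1, c_4 = -3. Radius r = 1.
Part (a). Triangle bound: M_tri(r) = Σ_k |c_k| r^k
  = |-2|·1^0 + |3|·1^1 + |-1|·1^2 + |1|·1^3 + |-3|·1^4
  = 2 + 3 + 1 + 1 + 3 = 10.
This bounds M(r) := max_{|z|=r} |p(z)| from above; equality holds iff all terms c_k z^k can be made to align in phase at a single z on |z|=r.
Part (b). At z = 1 (real, on the circle |z| = r):
  p(1) = (-2)·1^0 + (3)·1^1 + (-1)·1^2 + (1)·1^3 + (-3)·1^4 = -2.
  |p(1)| = 2.
Check: |p(1)| = 2 ≤ 10 = M_tri(1). ✓ Equality does not hold at z = 1 (the coefficients have mixed signs, so the terms do not all align in phase there).

M_tri(1) = 10; |p(1)| = 2; equality at z=1: no.


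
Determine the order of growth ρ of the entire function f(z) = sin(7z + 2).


sin(w) is a linear combination of e^{iw} and e^{−iw} (or e^w, e^{−w} in the hyperbolic case), so |sin(w)| ≤ e^{|w|}. With w = 7z + 2, |w| ≤ 7|z| + 2 = 7r + 2 on |z| = r, giving M(r) ≤ e^{7r + 2}, so ρ ≤ 1. On a suitable ray (z = it for sin/cos; z = t for sinh/cosh, t real → ∞), |sin(7z + 2)| grows like e^{7|t|}/2, so ρ ≥ 1. Hence ρ = 1.
Therefore ρ = 1.

Order ρ = 1.


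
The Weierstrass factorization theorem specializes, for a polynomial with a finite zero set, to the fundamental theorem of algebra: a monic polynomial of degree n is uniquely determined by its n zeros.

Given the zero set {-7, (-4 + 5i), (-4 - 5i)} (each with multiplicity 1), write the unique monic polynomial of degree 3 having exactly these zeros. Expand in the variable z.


The polynomial is p(z) = ∏_{α ∈ S} (z − α), where S = {-7, (-4 + 5i), (-4 - 5i)}.
Expanding the product yields: p(z) = z^3 + 15·z^2 + 97·z + 287.
Note conjugate pairs combine to real quadratics: (z − (-4+5i))(z − (-4−5i)) = z² + 8z + 41.
The resulting polynomial has degree 3 and real coefficients as required.

p(z) = z^3 + 15·z^2 + 97·z + 287.


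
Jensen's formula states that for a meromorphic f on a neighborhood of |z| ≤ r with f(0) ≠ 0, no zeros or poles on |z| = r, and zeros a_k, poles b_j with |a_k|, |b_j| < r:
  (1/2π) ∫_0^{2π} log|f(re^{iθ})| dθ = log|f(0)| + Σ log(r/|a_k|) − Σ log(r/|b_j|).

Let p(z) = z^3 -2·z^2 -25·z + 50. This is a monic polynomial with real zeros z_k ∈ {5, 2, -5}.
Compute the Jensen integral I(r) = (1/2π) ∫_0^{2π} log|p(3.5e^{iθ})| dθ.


Zeros: -5, 2, 5; r = 3.5.
Inside |z| < r: 2. Outside (|z| ≥ r): -5, 5.
p(0) = 50, so log|p(0)| = log(50) = 3.9120.
Apply Jensen: I(r) = log|p(0)| + Σ_k log(r/|z_k|), summed over zeros inside |z| < r.
  log(r/|z_k|) for z_k = 2: log(3.5/2) = 0.5596
  Outside zeros (-5, 5) contribute nothing to the Jensen sum.
Sum over inside zeros: 0.5596.
I(r) = log|p(0)| + (inside sum) = 3.9120 + 0.5596 = 4.4716.
Note: since some zeros are outside |z| ≤ r, the simplified n·log(r) form does NOT apply — only the inside zeros contribute.

I(r) ≈ 4.4716.


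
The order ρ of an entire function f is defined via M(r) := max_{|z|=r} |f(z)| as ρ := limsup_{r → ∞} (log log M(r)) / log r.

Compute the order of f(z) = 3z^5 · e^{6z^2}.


M(r) = max_{|z|=r} |3|·|z|^5·|e^{6z^2}| = 3·r^5 · e^{6r^2} (the factors attain their maxima compatibly on |z|=r). Then log M(r) = log 3 + 5·log r + 6r^2, dominated by the last term, so log log M(r) ~ 2·log r. The polynomial factor 3z^5 contributes only a log r term and does not affect the order. ρ = 2.
Therefore ρ = 2.

Order ρ = 2.


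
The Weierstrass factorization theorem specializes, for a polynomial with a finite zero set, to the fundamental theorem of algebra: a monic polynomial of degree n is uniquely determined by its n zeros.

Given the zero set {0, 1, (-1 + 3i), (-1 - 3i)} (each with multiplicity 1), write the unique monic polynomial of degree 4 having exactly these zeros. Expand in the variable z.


The polynomial is p(z) = ∏_{α ∈ S} (z − α), where S = {0, 1, (-1 + 3i), (-1 - 3i)}.
Expanding the product yields: p(z) = z^4 + z^3 + 8·z^2 -10·z.
Note conjugate pairs combine to real quadratics: (z − (-1+3i))(z − (-1−3i)) = z² + 2z + 10.
The resulting polynomial has degree 4 and real coefficients as required.

p(z) = z^4 + z^3 + 8·z^2 -10·z.


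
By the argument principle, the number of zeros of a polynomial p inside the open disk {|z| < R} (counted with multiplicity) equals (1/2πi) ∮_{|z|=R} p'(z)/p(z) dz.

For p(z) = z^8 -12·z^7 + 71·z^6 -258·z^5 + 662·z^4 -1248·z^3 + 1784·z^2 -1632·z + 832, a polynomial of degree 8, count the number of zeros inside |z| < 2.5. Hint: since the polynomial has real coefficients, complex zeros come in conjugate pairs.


The zeros of p are: (0 + 2i), (0 - 2i), (3 + 2i), (3 - 2i), (1 + 1i), (1 - 1i), (2 + 2i), (2 - 2i).
Their magnitudes are: 2, 2, 3.606, 3.606, 1.414, 1.414, 2.828, 2.828.
Zeros with |z| < R = 2.5: (0 + 2i), (0 - 2i), (1 + 1i), (1 - 1i).
Count = 4.
By the argument principle, (1/2πi) ∮_{|z|=R} p'(z)/p(z) dz equals exactly this count.

Number of zeros inside |z| < 2.5: 4.


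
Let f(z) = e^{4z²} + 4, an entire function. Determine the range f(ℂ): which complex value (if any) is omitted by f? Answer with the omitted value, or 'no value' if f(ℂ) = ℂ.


Little Picard bounds the complement of f(ℂ) to at most one point.
The exponent g(z) = 4z² is a nonconstant polynomial, hence surjective onto ℂ. So e^{g(z)} takes every value in {e^w : w ∈ ℂ} = ℂ ∖ {0}. Adding 4 shifts the range to ℂ ∖ {4}. f omits exactly 4.

Omitted value: 4.


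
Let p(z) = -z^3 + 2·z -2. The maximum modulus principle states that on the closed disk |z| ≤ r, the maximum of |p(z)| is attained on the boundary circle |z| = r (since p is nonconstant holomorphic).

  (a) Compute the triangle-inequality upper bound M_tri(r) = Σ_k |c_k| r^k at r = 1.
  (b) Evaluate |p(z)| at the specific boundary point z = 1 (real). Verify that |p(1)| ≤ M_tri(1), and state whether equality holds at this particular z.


Coefficients: c_0 = -2, c_1 = 2, c_2 = 0, c_3 = -1. Radius r = 1.
Part (a). Triangle bound: M_tri(r) = Σ_k |c_k| r^k
  = |-2|·1^0 + |2|·1^1 + |0|·1^2 + |-1|·1^3
  = 2 + 2 + 0 + 1 = 5.
This bounds M(r) := max_{|z|=r} |p(z)| from above; equality holds iff all terms c_k z^k can be made to align in phase at a single z on |z|=r.
Part (b). At z = 1 (real, on the circle |z| = r):
  p(1) = (-2)·1^0 + (2)·1^1 + (0)·1^2 + (-1)·1^3 = -1.
  |p(1)| = 1.
Check: |p(1)| = 1 ≤ 5 = M_tri(1). ✓ Equality does not hold at z = 1 (the coefficients have mixed signs, so the terms do not all align in phase there).

M_tri(1) = 5; |p(1)| = 1; equality at z=1: no.


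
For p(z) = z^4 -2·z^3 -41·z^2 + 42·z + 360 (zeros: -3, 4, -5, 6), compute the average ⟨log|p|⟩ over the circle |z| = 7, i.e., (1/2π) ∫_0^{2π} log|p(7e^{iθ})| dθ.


Zeros: -5, -3, 4, 6; r = 7.
Inside |z| < r: -5, -3, 4, 6. Outside (|z| ≥ r): ∅.
p(0) = 360, so log|p(0)| = log(360) = 5.8861.
Apply Jensen: I(r) = log|p(0)| + Σ_k log(r/|z_k|), summed over zeros inside |z| < r.
  log(r/|z_k|) for z_k = -3: log(7/3) = 0.8473
  log(r/|z_k|) for z_k = 4: log(7/4) = 0.5596
  log(r/|z_k|) for z_k = -5: log(7/5) = 0.3365
  log(r/|z_k|) for z_k = 6: log(7/6) = 0.1542
Sum over inside zeros: 1.8975.
I(r) = log|p(0)| + (inside sum) = 5.8861 + 1.8975 = 7.7836.
Closed form (all zeros inside, monic): I(r) = n·log(r) = 4·log(7) = 7.7836. ✓

I(r) ≈ 7.7836.


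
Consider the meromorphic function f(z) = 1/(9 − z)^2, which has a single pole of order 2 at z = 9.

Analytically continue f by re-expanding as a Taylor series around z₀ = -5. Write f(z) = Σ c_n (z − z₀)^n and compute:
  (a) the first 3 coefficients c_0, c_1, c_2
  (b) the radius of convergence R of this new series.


Let w = z − z₀, so z = z₀ + w.
Then 9 − z = 9 − (z₀ + w) = (9 − z₀) − w = 14 − w.
f(z) = 1/(14 − w)^2 = (1/(14)^2) · (1 − w/(14))^{−2}.
By the binomial series (1−u)^{−2} = Σ_{n≥0} C(n+1, 1) u^n for |u|<1, with u = w/(14):
  c_n = C(n+1, 1) / (14)^(n+2).
  c_0 = 1/(14)^2 = 1/196.
  c_1 = 2/(14)^3 = 1/1372.
  c_2 = 3/(14)^4 = 3/38416.
The series is valid for |w/d| < 1, i.e. |z − z₀| < |d|.
Radius of convergence: R = |9 − z₀| = |14| = 14 (distance from z₀ to the singularity z = 9).

c_0 = 1/196, c_1 = 1/1372, c_2 = 3/38416; R = 14.


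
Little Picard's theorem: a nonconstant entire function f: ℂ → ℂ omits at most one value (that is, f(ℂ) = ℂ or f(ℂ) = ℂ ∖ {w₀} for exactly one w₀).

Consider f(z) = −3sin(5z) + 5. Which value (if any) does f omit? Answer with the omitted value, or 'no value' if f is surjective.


Little Picard bounds the complement of f(ℂ) to at most one point.
sin is entire and surjective onto ℂ: for every w ∈ ℂ, sin(ζ) = w has a solution ζ ∈ ℂ (e.g., via the complex inverse arcsin). With ζ = 5z this gives z = ζ/(5). Then -3·sin(5z) takes every value in -3·ℂ = ℂ, and adding 5 is a bijection of ℂ. So f is surjective and omits no value. (Note: only on the real line is sin bounded by [−1, 1].)

Omitted value: no value.


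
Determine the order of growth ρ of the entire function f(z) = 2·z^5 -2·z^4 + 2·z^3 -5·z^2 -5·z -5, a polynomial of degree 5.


|f(z)| ≤ Σ|c_k|·r^k = O(r^5) as r → ∞. Polynomial growth is O(e^{r^ε}) for every ε > 0 (since r^5/e^{r^ε} → 0), so ρ ≤ ε for all ε > 0, i.e. ρ = 0. Every nonconstant polynomial has order 0.
Therefore ρ = 0.

Order ρ = 0.


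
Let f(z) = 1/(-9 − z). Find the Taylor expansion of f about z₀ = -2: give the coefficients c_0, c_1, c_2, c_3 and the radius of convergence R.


Let w = z − z₀, so z = z₀ + w.
Then -9 − z = -9 − (z₀ + w) = (-9 − z₀) − w = -7 − w.
f(z) = 1/(-7 − w) = (1/(-7)) · 1/(1 − w/(-7)) = Σ_{n≥0} w^n / (-7)^(n+1).
So c_n = 1/(-7)^(n+1):
  c_0 = 1/(-7)^1 = -1/7.
  c_1 = 1/(-7)^2 = 1/49.
  c_2 = 1/(-7)^3 = -1/343.
  c_3 = 1/(-7)^4 = 1/2401.
The series is valid for |w/d| < 1, i.e. |z − z₀| < |d|.
Radius of convergence: R = |-9 − z₀| = |-7| = 7 (distance from z₀ to the singularity z = -9).

c_0 = -1/7, c_1 = 1/49, c_2 = -1/343, c_3 = 1/2401; R = 7.


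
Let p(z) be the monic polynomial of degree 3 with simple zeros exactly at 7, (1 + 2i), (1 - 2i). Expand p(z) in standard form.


The polynomial is p(z) = ∏_{α ∈ S} (z − α), where S = {7, (1 + 2i), (1 - 2i)}.
Expanding the product yields: p(z) = z^3 -9·z^2 + 19·z -35.
Note conjugate pairs combine to real quadratics: (z − (1+2i))(z − (1−2i)) = z² − 2z + 5.
The resulting polynomial has degree 3 and real coefficients as required.

p(z) = z^3 -9·z^2 + 19·z -35.


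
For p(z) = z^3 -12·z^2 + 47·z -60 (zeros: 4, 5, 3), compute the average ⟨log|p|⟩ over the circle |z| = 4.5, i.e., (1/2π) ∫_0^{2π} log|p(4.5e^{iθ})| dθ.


Zeros: 3, 4, 5; r = 4.5.
Inside |z| < r: 3, 4. Outside (|z| ≥ r): 5.
p(0) = -60, so log|p(0)| = log(60) = 4.0943.
Apply Jensen: I(r) = log|p(0)| + Σ_k log(r/|z_k|), summed over zeros inside |z| < r.
  log(r/|z_k|) for z_k = 4: log(4.5/4) = 0.1178
  log(r/|z_k|) for z_k = 3: log(4.5/3) = 0.4055
  Outside zeros (5) contribute nothing to the Jensen sum.
Sum over inside zeros: 0.5232.
I(r) = log|p(0)| + (inside sum) = 4.0943 + 0.5232 = 4.6176.
Note: since some zeros are outside |z| ≤ r, the simplified n·log(r) form does NOT apply — only the inside zeros contribute.

I(r) ≈ 4.6176.


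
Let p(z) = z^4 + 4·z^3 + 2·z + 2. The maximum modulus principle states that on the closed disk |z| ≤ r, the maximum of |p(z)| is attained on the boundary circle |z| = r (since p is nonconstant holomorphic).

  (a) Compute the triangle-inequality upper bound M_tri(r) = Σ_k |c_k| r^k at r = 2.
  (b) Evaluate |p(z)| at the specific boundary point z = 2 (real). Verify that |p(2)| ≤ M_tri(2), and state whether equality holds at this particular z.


Coefficients: c_0 = 2, c_1 = 2, c_2 = 0, c_3 = 4, c_4 = 1. Radius r = 2.
Part (a). Triangle bound: M_tri(r) = Σ_k |c_k| r^k
  = |2|·2^0 + |2|·2^1 + |0|·2^2 + |4|·2^3 + |1|·2^4
  = 2 + 4 + 0 + 32 + 16 = 54.
This bounds M(r) := max_{|z|=r} |p(z)| from above; equality holds iff all terms c_k z^k can be made to align in phase at a single z on |z|=r.
Part (b). At z = 2 (real, on the circle |z| = r):
  p(2) = (2)·2^0 + (2)·2^1 + (0)·2^2 + (4)·2^3 + (1)·2^4 = 54.
  |p(2)| = 54.
Since all nonzero coefficients share the same sign, |p(2)| = 54 = M_tri(2); the triangle bound is attained at z = 2, so in fact M(r) = 54.

M_tri(2) = 54; |p(2)| = 54; equality at z=2: yes.


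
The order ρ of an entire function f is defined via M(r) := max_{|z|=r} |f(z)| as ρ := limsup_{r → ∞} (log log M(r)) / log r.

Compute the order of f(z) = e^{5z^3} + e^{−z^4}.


Each summand is entire of order 3 and 4 respectively (as in the single-exponential case). The order of a sum is at most the max of the orders, so ρ ≤ 4. For the lower bound: on |z|=r choose arg z so that -1z^4 is real positive; then |e^{-1z^4}| = e^{1r^4} while |e^{5z^3}| ≤ e^{5r^3} = o(e^{1r^4}). So |f| ≥ e^{1r^4}(1 − o(1)) and ρ ≥ 4. Hence ρ = max(3, 4) = 4.
Therefore ρ = 4.

Order ρ = 4.


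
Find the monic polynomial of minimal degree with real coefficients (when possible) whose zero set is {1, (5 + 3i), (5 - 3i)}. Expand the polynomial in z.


The polynomial is p(z) = ∏_{α ∈ S} (z − α), where S = {1, (5 + 3i), (5 - 3i)}.
Expanding the product yields: p(z) = z^3 -11·z^2 + 44·z -34.
Note conjugate pairs combine to real quadratics: (z − (5+3i))(z − (5−3i)) = z² − 10z + 34.
The resulting polynomial has degree 3 and real coefficients as required.

p(z) = z^3 -11·z^2 + 44·z -34.


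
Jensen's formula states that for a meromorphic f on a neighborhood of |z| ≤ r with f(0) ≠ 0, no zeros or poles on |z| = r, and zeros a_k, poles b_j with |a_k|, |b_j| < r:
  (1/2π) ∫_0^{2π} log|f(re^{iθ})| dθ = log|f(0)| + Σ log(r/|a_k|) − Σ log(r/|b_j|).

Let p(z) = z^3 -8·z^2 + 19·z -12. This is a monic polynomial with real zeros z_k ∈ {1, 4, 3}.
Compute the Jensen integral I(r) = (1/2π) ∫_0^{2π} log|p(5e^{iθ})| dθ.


Zeros: 1, 3, 4; r = 5.
Inside |z| < r: 1, 3, 4. Outside (|z| ≥ r): ∅.
p(0) = -12, so log|p(0)| = log(12) = 2.4849.
Apply Jensen: I(r) = log|p(0)| + Σ_k log(r/|z_k|), summed over zeros inside |z| < r.
  log(r/|z_k|) for z_k = 1: log(5/1) = 1.6094
  log(r/|z_k|) for z_k = 4: log(5/4) = 0.2231
  log(r/|z_k|) for z_k = 3: log(5/3) = 0.5108
Sum over inside zeros: 2.3434.
I(r) = log|p(0)| + (inside sum) = 2.4849 + 2.3434 = 4.8283.
Closed form (all zeros inside, monic): I(r) = n·log(r) = 3·log(5) = 4.8283. ✓

I(r) ≈ 4.8283.


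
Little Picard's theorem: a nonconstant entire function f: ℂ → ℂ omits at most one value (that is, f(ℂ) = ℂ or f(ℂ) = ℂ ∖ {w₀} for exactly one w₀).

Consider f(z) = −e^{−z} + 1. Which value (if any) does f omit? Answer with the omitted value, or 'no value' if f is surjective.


Little Picard bounds the complement of f(ℂ) to at most one point.
e^{−z} is never zero on ℂ, so -1·e^{−z} takes every value in ℂ ∖ {0}. Adding 1 shifts the range to ℂ ∖ {1}. Thus f omits exactly the value 1.

Omitted value: 1.


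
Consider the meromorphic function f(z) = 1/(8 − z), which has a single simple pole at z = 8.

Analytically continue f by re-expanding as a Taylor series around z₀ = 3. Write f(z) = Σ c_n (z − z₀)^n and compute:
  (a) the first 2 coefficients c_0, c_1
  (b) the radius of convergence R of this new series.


Let w = z − z₀, so z = z₀ + w.
Then 8 − z = 8 − (z₀ + w) = (8 − z₀) − w = 5 − w.
f(z) = 1/(5 − w) = (1/(5)) · 1/(1 − w/(5)) = Σ_{n≥0} w^n / (5)^(n+1).
So c_n = 1/(5)^(n+1):
  c_0 = 1/(5)^1 = 1/5.
  c_1 = 1/(5)^2 = 1/25.
The series is valid for |w/d| < 1, i.e. |z − z₀| < |d|.
Radius of convergence: R = |8 − z₀| = |5| = 5 (distance from z₀ to the singularity z = 8).

c_0 = 1/5, c_1 = 1/25; R = 5.


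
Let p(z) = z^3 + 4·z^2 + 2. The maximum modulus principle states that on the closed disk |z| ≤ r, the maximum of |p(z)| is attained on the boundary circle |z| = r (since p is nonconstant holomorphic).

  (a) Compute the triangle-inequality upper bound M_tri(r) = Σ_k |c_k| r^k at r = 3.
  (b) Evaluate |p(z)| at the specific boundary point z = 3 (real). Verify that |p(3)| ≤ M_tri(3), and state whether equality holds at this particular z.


Coefficients: c_0 = 2, c_1 = 0, c_2 = 4, c_3 = 1. Radius r = 3.
Part (a). Triangle bound: M_tri(r) = Σ_k |c_k| r^k
  = |2|·3^0 + |0|·3^1 + |4|·3^2 + |1|·3^3
  = 2 + 0 + 36 + 27 = 65.
This bounds M(r) := max_{|z|=r} |p(z)| from above; equality holds iff all terms c_k z^k can be made to align in phase at a single z on |z|=r.
Part (b). At z = 3 (real, on the circle |z| = r):
  p(3) = (2)·3^0 + (0)·3^1 + (4)·3^2 + (1)·3^3 = 65.
  |p(3)| = 65.
Since all nonzero coefficients share the same sign, |p(3)| = 65 = M_tri(3); the triangle bound is attained at z = 3, so in fact M(r) = 65.

M_tri(3) = 65; |p(3)| = 65; equality at z=3: yes.


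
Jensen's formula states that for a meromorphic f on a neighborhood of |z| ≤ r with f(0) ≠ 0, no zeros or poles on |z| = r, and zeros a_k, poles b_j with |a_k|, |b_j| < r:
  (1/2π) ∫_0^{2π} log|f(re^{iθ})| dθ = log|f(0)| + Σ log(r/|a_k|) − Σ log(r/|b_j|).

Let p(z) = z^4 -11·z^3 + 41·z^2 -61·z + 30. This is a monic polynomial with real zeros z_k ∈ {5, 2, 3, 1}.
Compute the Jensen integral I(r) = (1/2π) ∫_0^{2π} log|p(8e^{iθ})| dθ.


Zeros: 1, 2, 3, 5; r = 8.
Inside |z| < r: 1, 2, 3, 5. Outside (|z| ≥ r): ∅.
p(0) = 30, so log|p(0)| = log(30) = 3.4012.
Apply Jensen: I(r) = log|p(0)| + Σ_k log(r/|z_k|), summed over zeros inside |z| < r.
  log(r/|z_k|) for z_k = 5: log(8/5) = 0.4700
  log(r/|z_k|) for z_k = 2: log(8/2) = 1.3863
  log(r/|z_k|) for z_k = 3: log(8/3) = 0.9808
  log(r/|z_k|) for z_k = 1: log(8/1) = 2.0794
Sum over inside zeros: 4.9166.
I(r) = log|p(0)| + (inside sum) = 3.4012 + 4.9166 = 8.3178.
Closed form (all zeros inside, monic): I(r) = n·log(r) = 4·log(8) = 8.3178. ✓

I(r) ≈ 8.3178.


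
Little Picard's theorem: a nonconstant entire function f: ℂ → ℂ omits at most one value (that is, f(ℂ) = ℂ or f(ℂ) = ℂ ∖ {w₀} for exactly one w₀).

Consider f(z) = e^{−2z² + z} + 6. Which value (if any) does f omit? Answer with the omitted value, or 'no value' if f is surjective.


Little Picard bounds the complement of f(ℂ) to at most one point.
The exponent g(z) = −2z² + z is a nonconstant polynomial, hence surjective onto ℂ. So e^{g(z)} takes every value in {e^w : w ∈ ℂ} = ℂ ∖ {0}. Adding 6 shifts the range to ℂ ∖ {6}. f omits exactly 6.

Omitted value: 6.


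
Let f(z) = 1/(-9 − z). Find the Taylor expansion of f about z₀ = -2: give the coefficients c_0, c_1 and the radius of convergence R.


Let w = z − z₀, so z = z₀ + w.
Then -9 − z = -9 − (z₀ + w) = (-9 − z₀) − w = -7 − w.
f(z) = 1/(-7 − w) = (1/(-7)) · 1/(1 − w/(-7)) = Σ_{n≥0} w^n / (-7)^(n+1).
So c_n = 1/(-7)^(n+1):
  c_0 = 1/(-7)^1 = -1/7.
  c_1 = 1/(-7)^2 = 1/49.
The series is valid for |w/d| < 1, i.e. |z − z₀| < |d|.
Radius of convergence: R = |-9 − z₀| = |-7| = 7 (distance from z₀ to the singularity z = -9).

c_0 = -1/7, c_1 = 1/49; R = 7.


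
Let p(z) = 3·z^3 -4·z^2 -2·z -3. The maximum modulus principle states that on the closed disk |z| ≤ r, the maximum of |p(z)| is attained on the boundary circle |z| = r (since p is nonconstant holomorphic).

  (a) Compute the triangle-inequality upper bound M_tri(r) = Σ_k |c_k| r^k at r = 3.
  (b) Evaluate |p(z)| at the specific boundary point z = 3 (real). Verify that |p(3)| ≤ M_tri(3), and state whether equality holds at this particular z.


Coefficients: c_0 = -3, c_1 = -2, c_2 = -4, c_3 = 3. Radius r = 3.
Part (a). Triangle bound: M_tri(r) = Σ_k |c_k| r^k
  = |-3|·3^0 + |-2|·3^1 + |-4|·3^2 + |3|·3^3
  = 3 + 6 + 36 + 81 = 126.
This bounds M(r) := max_{|z|=r} |p(z)| from above; equality holds iff all terms c_k z^k can be made to align in phase at a single z on |z|=r.
Part (b). At z = 3 (real, on the circle |z| = r):
  p(3) = (-3)·3^0 + (-2)·3^1 + (-4)·3^2 + (3)·3^3 = 36.
  |p(3)| = 36.
Check: |p(3)| = 36 ≤ 126 = M_tri(3). ✓ Equality does not hold at z = 3 (the coefficients have mixed signs, so the terms do not all align in phase there).

M_tri(3) = 126; |p(3)| = 36; equality at z=3: no.


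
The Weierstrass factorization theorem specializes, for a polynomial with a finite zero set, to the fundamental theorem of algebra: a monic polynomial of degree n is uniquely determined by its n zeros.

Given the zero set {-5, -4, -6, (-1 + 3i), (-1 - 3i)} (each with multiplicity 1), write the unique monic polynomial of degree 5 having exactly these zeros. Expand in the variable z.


The polynomial is p(z) = ∏_{α ∈ S} (z − α), where S = {-5, -4, -6, (-1 + 3i), (-1 - 3i)}.
Expanding the product yields: p(z) = z^5 + 17·z^4 + 114·z^3 + 418·z^2 + 980·z + 1200.
Note conjugate pairs combine to real quadratics: (z − (-1+3i))(z − (-1−3i)) = z² + 2z + 10.
The resulting polynomial has degree 5 and real coefficients as required.

p(z) = z^5 + 17·z^4 + 114·z^3 + 418·z^2 + 980·z + 1200.


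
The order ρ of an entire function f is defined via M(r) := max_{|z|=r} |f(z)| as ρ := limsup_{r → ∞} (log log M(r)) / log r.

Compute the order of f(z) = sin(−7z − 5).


sin(w) is a linear combination of e^{iw} and e^{−iw} (or e^w, e^{−w} in the hyperbolic case), so |sin(w)| ≤ e^{|w|}. With w = −7z − 5, |w| ≤ 7|z| + 5 = 7r + 5 on |z| = r, giving M(r) ≤ e^{7r + 5}, so ρ ≤ 1. On a suitable ray (z = it for sin/cos; z = t for sinh/cosh, t real → ∞), |sin(−7z − 5)| grows like e^{7|t|}/2, so ρ ≥ 1. Hence ρ = 1.
Therefore ρ = 1.

Order ρ = 1.


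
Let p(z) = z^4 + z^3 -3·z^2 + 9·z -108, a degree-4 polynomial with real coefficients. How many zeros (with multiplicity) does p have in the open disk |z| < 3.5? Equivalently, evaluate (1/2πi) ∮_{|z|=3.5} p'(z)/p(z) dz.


The zeros of p are: (0 + 3i), (0 - 3i), 3, -4.
Their magnitudes are: 3, 3, 3, 4.
Zeros with |z| < R = 3.5: (0 + 3i), (0 - 3i), 3.
Count = 3.
By the argument principle, (1/2πi) ∮_{|z|=R} p'(z)/p(z) dz equals exactly this count.

Number of zeros inside |z| < 3.5: 3.


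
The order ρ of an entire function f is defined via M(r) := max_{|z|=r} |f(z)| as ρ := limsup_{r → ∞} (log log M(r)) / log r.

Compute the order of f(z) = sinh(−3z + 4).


sinh(w) is a linear combination of e^{iw} and e^{−iw} (or e^w, e^{−w} in the hyperbolic case), so |sinh(w)| ≤ e^{|w|}. With w = −3z + 4, |w| ≤ 3|z| + 4 = 3r + 4 on |z| = r, giving M(r) ≤ e^{3r + 4}, so ρ ≤ 1. On a suitable ray (z = it for sin/cos; z = t for sinh/cosh, t real → ∞), |sinh(−3z + 4)| grows like e^{3|t|}/2, so ρ ≥ 1. Hence ρ = 1.
Therefore ρ = 1.

Order ρ = 1.


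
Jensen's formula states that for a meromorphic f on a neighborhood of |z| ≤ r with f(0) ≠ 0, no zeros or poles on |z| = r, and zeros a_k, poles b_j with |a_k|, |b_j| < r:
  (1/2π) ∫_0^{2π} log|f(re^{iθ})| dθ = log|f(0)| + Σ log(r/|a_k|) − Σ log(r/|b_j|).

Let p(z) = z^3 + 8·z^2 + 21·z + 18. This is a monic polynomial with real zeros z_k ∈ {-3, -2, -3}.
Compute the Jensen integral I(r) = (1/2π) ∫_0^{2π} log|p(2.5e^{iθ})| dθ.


Zeros: -3, -3, -2; r = 2.5.
Inside |z| < r: -2. Outside (|z| ≥ r): -3, -3.
p(0) = 18, so log|p(0)| = log(18) = 2.8904.
Apply Jensen: I(r) = log|p(0)| + Σ_k log(r/|z_k|), summed over zeros inside |z| < r.
  log(r/|z_k|) for z_k = -2: log(2.5/2) = 0.2231
  Outside zeros (-3, -3) contribute nothing to the Jensen sum.
Sum over inside zeros: 0.2231.
I(r) = log|p(0)| + (inside sum) = 2.8904 + 0.2231 = 3.1135.
Note: since some zeros are outside |z| ≤ r, the simplified n·log(r) form does NOT apply — only the inside zeros contribute.

I(r) ≈ 3.1135.


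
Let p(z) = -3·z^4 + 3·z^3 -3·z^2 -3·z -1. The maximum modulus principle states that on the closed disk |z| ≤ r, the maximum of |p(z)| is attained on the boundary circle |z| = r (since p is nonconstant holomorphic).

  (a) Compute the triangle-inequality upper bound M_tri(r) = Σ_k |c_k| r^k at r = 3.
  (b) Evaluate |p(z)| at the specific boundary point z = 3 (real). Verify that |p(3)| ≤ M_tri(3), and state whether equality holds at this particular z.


Coefficients: c_0 = -1, c_1 = -3, c_2 = -3, c_3 = 3, c_4 = -3. Radius r = 3.
Part (a). Triangle bound: M_tri(r) = Σ_k |c_k| r^k
  = |-1|·3^0 + |-3|·3^1 + |-3|·3^2 + |3|·3^3 + |-3|·3^4
  = 1 + 9 + 27 + 81 + 243 = 361.
This bounds M(r) := max_{|z|=r} |p(z)| from above; equality holds iff all terms c_k z^k can be made to align in phase at a single z on |z|=r.
Part (b). At z = 3 (real, on the circle |z| = r):
  p(3) = (-1)·3^0 + (-3)·3^1 + (-3)·3^2 + (3)·3^3 + (-3)·3^4 = -199.
  |p(3)| = 199.
Check: |p(3)| = 199 ≤ 361 = M_tri(3). ✓ Equality does not hold at z = 3 (the coefficients have mixed signs, so the terms do not all align in phase there).

M_tri(3) = 361; |p(3)| = 199; equality at z=3: no.


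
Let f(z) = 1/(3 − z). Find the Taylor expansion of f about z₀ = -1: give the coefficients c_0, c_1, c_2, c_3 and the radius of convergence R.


Let w = z − z₀, so z = z₀ + w.
Then 3 − z = 3 − (z₀ + w) = (3 − z₀) − w = 4 − w.
f(z) = 1/(4 − w) = (1/(4)) · 1/(1 − w/(4)) = Σ_{n≥0} w^n / (4)^(n+1).
So c_n = 1/(4)^(n+1):
  c_0 = 1/(4)^1 = 1/4.
  c_1 = 1/(4)^2 = 1/16.
  c_2 = 1/(4)^3 = 1/64.
  c_3 = 1/(4)^4 = 1/256.
The series is valid for |w/d| < 1, i.e. |z − z₀| < |d|.
Radius of convergence: R = |3 − z₀| = |4| = 4 (distance from z₀ to the singularity z = 3).

c_0 = 1/4, c_1 = 1/16, c_2 = 1/64, c_3 = 1/256; R = 4.


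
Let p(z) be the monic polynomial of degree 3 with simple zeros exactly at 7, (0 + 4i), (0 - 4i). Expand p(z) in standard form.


The polynomial is p(z) = ∏_{α ∈ S} (z − α), where S = {7, (0 + 4i), (0 - 4i)}.
Expanding the product yields: p(z) = z^3 -7·z^2 + 16·z -112.
Note conjugate pairs combine to real quadratics: (z − (0+4i))(z − (0−4i)) = z² + 16.
The resulting polynomial has degree 3 and real coefficients as required.

p(z) = z^3 -7·z^2 + 16·z -112.


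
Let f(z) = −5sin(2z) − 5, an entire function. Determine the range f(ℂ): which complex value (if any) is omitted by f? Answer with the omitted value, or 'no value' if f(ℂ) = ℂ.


Little Picard bounds the complement of f(ℂ) to at most one point.
sin is entire and surjective onto ℂ: for every w ∈ ℂ, sin(ζ) = w has a solution ζ ∈ ℂ (e.g., via the complex inverse arcsin). With ζ = 2z this gives z = ζ/(2). Then -5·sin(2z) takes every value in -5·ℂ = ℂ, and adding -5 is a bijection of ℂ. So f is surjective and omits no value. (Note: only on the real line is sin bounded by [−1, 1].)

Omitted value: no value.


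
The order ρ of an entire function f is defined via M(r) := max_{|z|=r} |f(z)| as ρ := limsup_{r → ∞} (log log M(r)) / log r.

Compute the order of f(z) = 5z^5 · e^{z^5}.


M(r) = max_{|z|=r} |5|·|z|^5·|e^{z^5}| = 5·r^5 · e^{1r^5} (the factors attain their maxima compatibly on |z|=r). Then log M(r) = log 5 + 5·log r + 1r^5, dominated by the last term, so log log M(r) ~ 5·log r. The polynomial factor 5z^5 contributes only a log r term and does not affect the order. ρ = 5.
Therefore ρ = 5.

Order ρ = 5.


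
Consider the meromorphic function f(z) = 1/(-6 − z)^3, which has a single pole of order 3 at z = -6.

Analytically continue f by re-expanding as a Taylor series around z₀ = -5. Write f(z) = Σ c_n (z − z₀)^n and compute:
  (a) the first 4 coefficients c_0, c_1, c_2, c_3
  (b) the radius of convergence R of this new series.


Let w = z − z₀, so z = z₀ + w.
Then -6 − z = -6 − (z₀ + w) = (-6 − z₀) − w = -1 − w.
f(z) = 1/(-1 − w)^3 = (1/(-1)^3) · (1 − w/(-1))^{−3}.
By the binomial series (1−u)^{−3} = Σ_{n≥0} C(n+2, 2) u^n for |u|<1, with u = w/(-1):
  c_n = C(n+2, 2) / (-1)^(n+3).
  c_0 = 1/(-1)^3 = -1.
  c_1 = 3/(-1)^4 = 3.
  c_2 = 6/(-1)^5 = -6.
  c_3 = 10/(-1)^6 = 10.
The series is valid for |w/d| < 1, i.e. |z − z₀| < |d|.
Radius of convergence: R = |-6 − z₀| = |-1| = 1 (distance from z₀ to the singularity z = -6).

c_0 = -1, c_1 = 3, c_2 = -6, c_3 = 10; R = 1.


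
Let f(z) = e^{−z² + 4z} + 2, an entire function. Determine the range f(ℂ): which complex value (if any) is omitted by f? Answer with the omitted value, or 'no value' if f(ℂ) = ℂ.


Little Picard bounds the complement of f(ℂ) to at most one point.
The exponent g(z) = −z² + 4z is a nonconstant polynomial, hence surjective onto ℂ. So e^{g(z)} takes every value in {e^w : w ∈ ℂ} = ℂ ∖ {0}. Adding 2 shifts the range to ℂ ∖ {2}. f omits exactly 2.

Omitted value: 2.


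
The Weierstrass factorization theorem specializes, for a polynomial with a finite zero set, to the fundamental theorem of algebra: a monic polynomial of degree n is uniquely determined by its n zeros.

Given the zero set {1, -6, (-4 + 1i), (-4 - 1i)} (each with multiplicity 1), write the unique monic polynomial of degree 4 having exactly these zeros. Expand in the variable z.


The polynomial is p(z) = ∏_{α ∈ S} (z − α), where S = {1, -6, (-4 + 1i), (-4 - 1i)}.
Expanding the product yields: p(z) = z^4 + 13·z^3 + 51·z^2 + 37·z -102.
Note conjugate pairs combine to real quadratics: (z − (-4+1i))(z − (-4−1i)) = z² + 8z + 17.
The resulting polynomial has degree 4 and real coefficients as required.

p(z) = z^4 + 13·z^3 + 51·z^2 + 37·z -102.


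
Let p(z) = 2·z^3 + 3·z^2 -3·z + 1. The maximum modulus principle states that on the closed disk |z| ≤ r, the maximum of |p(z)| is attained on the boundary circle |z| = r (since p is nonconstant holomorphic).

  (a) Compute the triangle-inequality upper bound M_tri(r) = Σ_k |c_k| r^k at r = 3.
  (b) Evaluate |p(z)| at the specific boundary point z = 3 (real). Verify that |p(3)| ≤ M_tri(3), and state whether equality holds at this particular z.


Coefficients: c_0 = 1, c_1 = -3, c_2 = 3, c_3 = 2. Radius r = 3.
Part (a). Triangle bound: M_tri(r) = Σ_k |c_k| r^k
  = |1|·3^0 + |-3|·3^1 + |3|·3^2 + |2|·3^3
  = 1 + 9 + 27 + 54 = 91.
This bounds M(r) := max_{|z|=r} |p(z)| from above; equality holds iff all terms c_k z^k can be made to align in phase at a single z on |z|=r.
Part (b). At z = 3 (real, on the circle |z| = r):
  p(3) = (1)·3^0 + (-3)·3^1 + (3)·3^2 + (2)·3^3 = 73.
  |p(3)| = 73.
Check: |p(3)| = 73 ≤ 91 = M_tri(3). ✓ Equality does not hold at z = 3 (the coefficients have mixed signs, so the terms do not all align in phase there).

M_tri(3) = 91; |p(3)| = 73; equality at z=3: no.


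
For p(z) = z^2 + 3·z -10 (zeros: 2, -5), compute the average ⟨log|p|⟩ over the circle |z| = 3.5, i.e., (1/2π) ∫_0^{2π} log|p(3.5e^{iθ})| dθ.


Zeros: -5, 2; r = 3.5.
Inside |z| < r: 2. Outside (|z| ≥ r): -5.
p(0) = -10, so log|p(0)| = log(10) = 2.3026.
Apply Jensen: I(r) = log|p(0)| + Σ_k log(r/|z_k|), summed over zeros inside |z| < r.
  log(r/|z_k|) for z_k = 2: log(3.5/2) = 0.5596
  Outside zeros (-5) contribute nothing to the Jensen sum.
Sum over inside zeros: 0.5596.
I(r) = log|p(0)| + (inside sum) = 2.3026 + 0.5596 = 2.8622.
Note: since some zeros are outside |z| ≤ r, the simplified n·log(r) form does NOT apply — only the inside zeros contribute.

I(r) ≈ 2.8622.


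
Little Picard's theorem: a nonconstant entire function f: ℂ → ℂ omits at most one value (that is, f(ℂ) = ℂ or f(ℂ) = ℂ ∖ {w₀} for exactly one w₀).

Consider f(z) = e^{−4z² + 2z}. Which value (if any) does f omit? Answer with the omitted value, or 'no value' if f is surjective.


Little Picard bounds the complement of f(ℂ) to at most one point.
The exponent g(z) = −4z² + 2z is a nonconstant polynomial, hence surjective onto ℂ. So e^{g(z)} takes every value in {e^w : w ∈ ℂ} = ℂ ∖ {0}. Adding 0 shifts the range to ℂ ∖ {0}. f omits exactly 0.

Omitted value: 0.


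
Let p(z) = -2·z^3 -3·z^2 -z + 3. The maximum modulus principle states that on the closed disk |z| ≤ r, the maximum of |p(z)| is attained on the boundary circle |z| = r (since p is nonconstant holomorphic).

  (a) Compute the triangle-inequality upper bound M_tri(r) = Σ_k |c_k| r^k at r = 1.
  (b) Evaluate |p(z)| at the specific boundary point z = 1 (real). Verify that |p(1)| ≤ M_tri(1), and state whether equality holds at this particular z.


Coefficients: c_0 = 3, c_1 = -1, c_2 = -3, c_3 = -2. Radius r = 1.
Part (a). Triangle bound: M_tri(r) = Σ_k |c_k| r^k
  = |3|·1^0 + |-1|·1^1 + |-3|·1^2 + |-2|·1^3
  = 3 + 1 + 3 + 2 = 9.
This bounds M(r) := max_{|z|=r} |p(z)| from above; equality holds iff all terms c_k z^k can be made to align in phase at a single z on |z|=r.
Part (b). At z = 1 (real, on the circle |z| = r):
  p(1) = (3)·1^0 + (-1)·1^1 + (-3)·1^2 + (-2)·1^3 = -3.
  |p(1)| = 3.
Check: |p(1)| = 3 ≤ 9 = M_tri(1). ✓ Equality does not hold at z = 1 (the coefficients have mixed signs, so the terms do not all align in phase there).

M_tri(1) = 9; |p(1)| = 3; equality at z=1: no.


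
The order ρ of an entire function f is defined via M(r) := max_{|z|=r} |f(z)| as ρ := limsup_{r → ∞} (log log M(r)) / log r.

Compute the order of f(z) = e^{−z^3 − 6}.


|e^{−z^3 − 6}| = e^{Re(-1·z^3) + -6} ≤ e^{1|z|^3 + -6} = e^{1r^3 + -6} on |z| = r, so ρ ≤ 3. Choosing z on |z|=r so that -1·z^3 is real positive (always possible by picking arg z appropriately) gives |f(z)| = e^{1r^3 + -6}, matching the bound. The additive constant -6 does not affect log log M(r) ~ 3·log r. Hence ρ = 3.
Therefore ρ = 3.

Order ρ = 3.


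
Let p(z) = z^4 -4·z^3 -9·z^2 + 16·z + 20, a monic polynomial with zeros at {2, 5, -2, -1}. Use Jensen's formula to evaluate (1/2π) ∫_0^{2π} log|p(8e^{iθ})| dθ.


Zeros: -2, -1, 2, 5; r = 8.
Inside |z| < r: -2, -1, 2, 5. Outside (|z| ≥ r): ∅.
p(0) = 20, so log|p(0)| = log(20) = 2.9957.
Apply Jensen: I(r) = log|p(0)| + Σ_k log(r/|z_k|), summed over zeros inside |z| < r.
  log(r/|z_k|) for z_k = 2: log(8/2) = 1.3863
  log(r/|z_k|) for z_k = 5: log(8/5) = 0.4700
  log(r/|z_k|) for z_k = -2: log(8/2) = 1.3863
  log(r/|z_k|) for z_k = -1: log(8/1) = 2.0794
Sum over inside zeros: 5.3220.
I(r) = log|p(0)| + (inside sum) = 2.9957 + 5.3220 = 8.3178.
Closed form (all zeros inside, monic): I(r) = n·log(r) = 4·log(8) = 8.3178. ✓

I(r) ≈ 8.3178.


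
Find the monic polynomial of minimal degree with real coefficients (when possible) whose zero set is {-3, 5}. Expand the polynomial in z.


The polynomial is p(z) = ∏_{α ∈ S} (z − α), where S = {-3, 5}.
Expanding the product yields: p(z) = z^2 -2·z -15.
The resulting polynomial has degree 2 and real coefficients as required.

p(z) = z^2 -2·z -15.


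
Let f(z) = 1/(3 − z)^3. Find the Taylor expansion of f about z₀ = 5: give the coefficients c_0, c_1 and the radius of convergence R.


Let w = z − z₀, so z = z₀ + w.
Then 3 − z = 3 − (z₀ + w) = (3 − z₀) − w = -2 − w.
f(z) = 1/(-2 − w)^3 = (1/(-2)^3) · (1 − w/(-2))^{−3}.
By the binomial series (1−u)^{−3} = Σ_{n≥0} C(n+2, 2) u^n for |u|<1, with u = w/(-2):
  c_n = C(n+2, 2) / (-2)^(n+3).
  c_0 = 1/(-2)^3 = -1/8.
  c_1 = 3/(-2)^4 = 3/16.
The series is valid for |w/d| < 1, i.e. |z − z₀| < |d|.
Radius of convergence: R = |3 − z₀| = |-2| = 2 (distance from z₀ to the singularity z = 3).

c_0 = -1/8, c_1 = 3/16; R = 2.


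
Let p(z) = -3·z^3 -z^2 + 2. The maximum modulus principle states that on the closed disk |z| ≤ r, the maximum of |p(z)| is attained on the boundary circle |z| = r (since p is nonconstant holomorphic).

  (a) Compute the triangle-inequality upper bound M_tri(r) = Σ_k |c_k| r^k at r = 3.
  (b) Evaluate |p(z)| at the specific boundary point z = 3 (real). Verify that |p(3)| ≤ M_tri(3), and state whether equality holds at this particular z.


Coefficients: c_0 = 2, c_1 = 0, c_2 = -1, c_3 = -3. Radius r = 3.
Part (a). Triangle bound: M_tri(r) = Σ_k |c_k| r^k
  = |2|·3^0 + |0|·3^1 + |-1|·3^2 + |-3|·3^3
  = 2 + 0 + 9 + 81 = 92.
This bounds M(r) := max_{|z|=r} |p(z)| from above; equality holds iff all terms c_k z^k can be made to align in phase at a single z on |z|=r.
Part (b). At z = 3 (real, on the circle |z| = r):
  p(3) = (2)·3^0 + (0)·3^1 + (-1)·3^2 + (-3)·3^3 = -88.
  |p(3)| = 88.
Check: |p(3)| = 88 ≤ 92 = M_tri(3). ✓ Equality does not hold at z = 3 (the coefficients have mixed signs, so the terms do not all align in phase there).

M_tri(3) = 92; |p(3)| = 88; equality at z=3: no.


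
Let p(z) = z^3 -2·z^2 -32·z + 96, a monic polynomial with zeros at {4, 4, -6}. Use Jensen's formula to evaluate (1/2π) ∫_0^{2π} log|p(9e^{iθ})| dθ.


Zeros: -6, 4, 4; r = 9.
Inside |z| < r: -6, 4, 4. Outside (|z| ≥ r): ∅.
p(0) = 96, so log|p(0)| = log(96) = 4.5643.
Apply Jensen: I(r) = log|p(0)| + Σ_k log(r/|z_k|), summed over zeros inside |z| < r.
  log(r/|z_k|) for z_k = 4: log(9/4) = 0.8109
  log(r/|z_k|) for z_k = 4: log(9/4) = 0.8109
  log(r/|z_k|) for z_k = -6: log(9/6) = 0.4055
Sum over inside zeros: 2.0273.
I(r) = log|p(0)| + (inside sum) = 4.5643 + 2.0273 = 6.5917.
Closed form (all zeros inside, monic): I(r) = n·log(r) = 3·log(9) = 6.5917. ✓

I(r) ≈ 6.5917.
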